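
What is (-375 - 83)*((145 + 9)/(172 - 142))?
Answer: -35266/15 ≈ -2351.1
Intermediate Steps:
(-375 - 83)*((145 + 9)/(172 - 142)) = -70532/30 = -458*77/15 = -35266/15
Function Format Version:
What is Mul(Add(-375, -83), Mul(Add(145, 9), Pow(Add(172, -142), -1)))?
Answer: Rational(-35266, 15) ≈ -2351.1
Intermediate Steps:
Mul(Add(-375, -83), Mul(Add(145, 9), Pow(Add(172, -142), -1))) = Mul(-458, Mul(154, Pow(30, -1))) = Mul(-458, Mul(154, Rational(1, 30))) = Mul(-458, Rational(77, 15)) = Rational(-35266, 15)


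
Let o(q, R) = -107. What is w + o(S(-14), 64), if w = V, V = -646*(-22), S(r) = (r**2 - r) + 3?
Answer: 14105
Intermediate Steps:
S(r) = 3 + r**2 - r
V = 14212
w = 14212
w + o(S(-14), 64) = 14212 - 107 = 14105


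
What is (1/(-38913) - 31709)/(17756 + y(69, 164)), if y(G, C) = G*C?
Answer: -616946159/565639368 ≈ -1.0907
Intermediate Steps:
y(G, C) = C*G
(1/(-38913) - 31709)/(17756 + y(69, 164)) = (1/(-38913) - 31709)/(17756 + 164*69) = (-1/38913 - 31709)/(17756 + 11316) = -1233892318/38913/29072 = -1233892318/38913*1/29072 = -616946159/565639368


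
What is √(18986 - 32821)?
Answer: I*√13835 ≈ 117.62*I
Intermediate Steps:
√(18986 - 32821) = √(-13835) = I*√13835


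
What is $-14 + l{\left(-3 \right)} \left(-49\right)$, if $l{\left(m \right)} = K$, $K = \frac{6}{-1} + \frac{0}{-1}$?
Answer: $280$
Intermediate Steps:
$K = -6$ ($K = 6 \left(-1\right) + 0 \left(-1\right) = -6 + 0 = -6$)
$l{\left(m \right)} = -6$
$-14 + l{\left(-3 \right)} \left(-49\right) = -14 - -294 = -14 + 294 = 280$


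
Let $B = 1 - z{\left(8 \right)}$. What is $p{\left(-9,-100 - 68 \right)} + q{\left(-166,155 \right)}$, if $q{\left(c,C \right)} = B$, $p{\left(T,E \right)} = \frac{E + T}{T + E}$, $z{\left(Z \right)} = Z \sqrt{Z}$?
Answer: $2 - 16 \sqrt{2} \approx -20.627$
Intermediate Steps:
$z{\left(Z \right)} = Z^{\frac{3}{2}}$
$B = 1 - 16 \sqrt{2}$ ($B = 1 - 8^{\frac{3}{2}} = 1 - 16 \sqrt{2} \approx -21.627$)
$p{\left(T,E \right)} = 1$ ($p{\left(T,E \right)} = \frac{E + T}{E + T} = 1$)
$q{\left(c,C \right)} = 1 - 16 \sqrt{2}$
$p{\left(-9,-100 - 68 \right)} + q{\left(-166,155 \right)} = 1 + \left(1 - 16 \sqrt{2}\right) = 2 - 16 \sqrt{2}$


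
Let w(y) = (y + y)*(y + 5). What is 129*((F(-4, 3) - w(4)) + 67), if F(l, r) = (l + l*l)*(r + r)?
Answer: 8643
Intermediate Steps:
w(y) = 2*y*(5 + y) (w(y) = (2*y)*(5 + y) = 2*y*(5 + y))
F(l, r) = 2*r*(l + l²) (F(l, r) = (l + l²)*(2*r) = 2*r*(l + l²))
129*((F(-4, 3) - w(4)) + 67) = 129*((2*(-4)*3*(1 - 4) - 2*4*(5 + 4)) + 67) = 129*((2*(-4)*3*(-3) - 2*4*9) + 67) = 129*((72 - 1*72) + 67) = 129*((72 - 72) + 67) = 129*(0 + 67) = 129*67 = 8643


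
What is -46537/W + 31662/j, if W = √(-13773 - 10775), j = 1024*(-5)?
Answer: -15831/2560 + 46537*I*√17/646 ≈ -6.184 + 297.02*I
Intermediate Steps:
j = -5120
W = 38*I*√17 (W = √(-24548) = 38*I*√17 ≈ 156.68*I)
-46537/W + 31662/j = -46537*(-I*√17/646) + 31662/(-5120) = -(-46537)*I*√17/646 + 31662*(-1/5120) = 46537*I*√17/646 - 15831/2560 = -15831/2560 + 46537*I*√17/646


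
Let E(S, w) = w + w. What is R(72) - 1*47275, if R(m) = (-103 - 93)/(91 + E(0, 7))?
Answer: -709153/15 ≈ -47277.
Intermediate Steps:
E(S, w) = 2*w
R(m) = -28/15 (R(m) = (-103 - 93)/(91 + 2*7) = -196/(91 + 14) = -196/105 = -196*1/105 = -28/15)
R(72) - 1*47275 = -28/15 - 1*47275 = -28/15 - 47275 = -709153/15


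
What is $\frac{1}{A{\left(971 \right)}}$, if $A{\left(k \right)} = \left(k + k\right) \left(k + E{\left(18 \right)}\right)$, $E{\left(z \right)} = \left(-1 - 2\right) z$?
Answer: $\frac{1}{1780814} \approx 5.6154 \cdot 10^{-7}$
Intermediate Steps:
$E{\left(z \right)} = - 3 z$
$A{\left(k \right)} = 2 k \left(-54 + k\right)$ ($A{\left(k \right)} = \left(k + k\right) \left(k - 54\right) = 2 k \left(k - 54\right) = 2 k \left(-54 + k\right)$)
$\frac{1}{A{\left(971 \right)}} = \frac{1}{2 \cdot 971 \left(-54 + 971\right)} = \frac{1}{2 \cdot 971 \cdot 917} = \frac{1}{1780814}$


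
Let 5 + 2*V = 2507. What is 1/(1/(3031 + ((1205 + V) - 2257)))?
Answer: 3230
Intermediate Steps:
V = 1251 (V = -5/2 + (1/2)*2507 = -5/2 + 2507/2 = 1251)
1/(1/(3031 + ((1205 + V) - 2257))) = 1/(1/(3031 + ((1205 + 1251) - 2257))) = 1/(1/(3031 + (2456 - 2257))) = 1/(1/(3031 + 199)) = 1/(1/3230) = 3230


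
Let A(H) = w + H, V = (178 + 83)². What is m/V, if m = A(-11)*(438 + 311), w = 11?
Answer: 0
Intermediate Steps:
V = 68121 (V = 261² = 68121)
A(H) = 11 + H
m = 0 (m = (11 - 11)*(438 + 311) = 0*749 = 0)
m/V = 0/68121 = 0*(1/68121) = 0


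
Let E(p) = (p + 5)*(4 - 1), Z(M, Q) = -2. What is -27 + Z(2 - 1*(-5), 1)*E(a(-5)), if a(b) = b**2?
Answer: -207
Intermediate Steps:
E(p) = 15 + 3*p (E(p) = (5 + p)*3 = 15 + 3*p)
-27 + Z(2 - 1*(-5), 1)*E(a(-5)) = -27 - 2*(15 + 3*(-5)**2) = -27 - 2*(15 + 3*25) = -27 - 2*(15 + 75) = -27 - 2*90 = -27 - 180 = -207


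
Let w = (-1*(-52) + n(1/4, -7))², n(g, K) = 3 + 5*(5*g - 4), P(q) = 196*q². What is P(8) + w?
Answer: 227929/16 ≈ 14246.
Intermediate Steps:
n(g, K) = -17 + 25*g (n(g, K) = 3 + 5*(-4 + 5*g) = 3 + (-20 + 25*g) = -17 + 25*g)
w = 27225/16 (w = (-1*(-52) + (-17 + 25/4))² = (52 + (-17 + 25*(¼)))² = (52 + (-17 + 25/4))² = (52 - 43/4)² = (165/4)² = 27225/16 ≈ 1701.6)
P(8) + w = 196*8² + 27225/16 = 196*64 + 27225/16 = 12544 + 27225/16 = 227929/16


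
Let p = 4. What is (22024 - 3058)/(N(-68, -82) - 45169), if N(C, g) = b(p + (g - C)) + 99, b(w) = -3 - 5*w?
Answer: -18966/45023 ≈ -0.42125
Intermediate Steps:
N(C, g) = 76 - 5*g + 5*C (N(C, g) = (-3 - 5*(4 + (g - C))) + 99 = (-3 - 5*(4 + g - C)) + 99 = (-3 + (-20 - 5*g + 5*C)) + 99 = (-23 - 5*g + 5*C) + 99 = 76 - 5*g + 5*C)
(22024 - 3058)/(N(-68, -82) - 45169) = (22024 - 3058)/((76 - 5*(-82) + 5*(-68)) - 45169) = 18966/((76 + 410 - 340) - 45169) = 18966/(146 - 45169) = 18966/(-45023) = 18966*(-1/45023) = -18966/45023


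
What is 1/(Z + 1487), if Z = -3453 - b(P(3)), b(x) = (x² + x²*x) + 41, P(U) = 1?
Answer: -1/2009 ≈ -0.00049776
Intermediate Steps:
b(x) = 41 + x² + x³ (b(x) = (x² + x³) + 41 = 41 + x² + x³)
Z = -3496 (Z = -3453 - (41 + 1² + 1³) = -3453 - (41 + 1 + 1) = -3453 - 1*43 = -3453 - 43 = -3496)
1/(Z + 1487) = 1/(-3496 + 1487) = 1/(-2009) = -1/2009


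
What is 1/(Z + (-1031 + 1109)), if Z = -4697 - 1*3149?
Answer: -1/7768 ≈ -0.00012873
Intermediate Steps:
Z = -7846 (Z = -4697 - 3149 = -7846)
1/(Z + (-1031 + 1109)) = 1/(-7846 + (-1031 + 1109)) = 1/(-7846 + 78) = 1/(-7768) = -1/7768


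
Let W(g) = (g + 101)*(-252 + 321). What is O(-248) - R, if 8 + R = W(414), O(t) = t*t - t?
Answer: 26225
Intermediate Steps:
O(t) = t² - t
W(g) = 6969 + 69*g (W(g) = (101 + g)*69 = 6969 + 69*g)
R = 35527 (R = -8 + (6969 + 69*414) = -8 + (6969 + 28566) = -8 + 35535 = 35527)
O(-248) - R = -248*(-1 - 248) - 1*35527 = -248*(-249) - 35527 = 61752 - 35527 = 26225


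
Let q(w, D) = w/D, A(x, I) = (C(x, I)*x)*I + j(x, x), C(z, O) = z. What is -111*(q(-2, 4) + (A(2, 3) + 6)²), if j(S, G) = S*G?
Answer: -107337/2 ≈ -53669.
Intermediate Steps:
j(S, G) = G*S
A(x, I) = x² + I*x² (A(x, I) = (x*x)*I + x*x = x²*I + x² = I*x² + x² = x² + I*x²)
-111*(q(-2, 4) + (A(2, 3) + 6)²) = -111*(-2/4 + (2²*(1 + 3) + 6)²) = -111*(-2*¼ + (4*4 + 6)²) = -111*(-½ + (16 + 6)²) = -111*(-½ + 22²) = -111*(-½ + 484) = -111*967/2 = -107337/2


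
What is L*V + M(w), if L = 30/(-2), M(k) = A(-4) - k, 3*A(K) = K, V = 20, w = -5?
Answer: -889/3 ≈ -296.33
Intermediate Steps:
A(K) = K/3
M(k) = -4/3 - k (M(k) = (⅓)*(-4) - k = -4/3 - k)
L = -15 (L = 30*(-½) = -15)
L*V + M(w) = -15*20 + (-4/3 - 1*(-5)) = -300 + (-4/3 + 5) = -300 + 11/3 = -889/3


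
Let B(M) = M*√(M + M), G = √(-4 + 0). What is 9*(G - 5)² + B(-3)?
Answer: 189 - 180*I - 3*I*√6 ≈ 189.0 - 187.35*I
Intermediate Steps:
G = 2*I (G = √(-4) = 2*I ≈ 2.0*I)
B(M) = √2*M^(3/2) (B(M) = M*√(2*M) = M*(√2*√M) = √2*M^(3/2))
9*(G - 5)² + B(-3) = 9*(2*I - 5)² + √2*(-3)^(3/2) = 9*(-5 + 2*I)² + √2*(-3*I*√3) = 9*(-5 + 2*I)² - 3*I*√6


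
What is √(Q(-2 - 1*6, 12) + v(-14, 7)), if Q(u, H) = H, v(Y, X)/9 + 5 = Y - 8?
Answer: I*√231 ≈ 15.199*I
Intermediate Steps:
v(Y, X) = -117 + 9*Y (v(Y, X) = -45 + 9*(Y - 8) = -45 + 9*(-8 + Y) = -45 + (-72 + 9*Y) = -117 + 9*Y)
√(Q(-2 - 1*6, 12) + v(-14, 7)) = √(12 + (-117 + 9*(-14))) = √(12 + (-117 - 126)) = √(12 - 243) = √(-231) = I*√231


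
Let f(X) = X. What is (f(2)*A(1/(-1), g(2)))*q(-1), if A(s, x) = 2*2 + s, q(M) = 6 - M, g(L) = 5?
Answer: 42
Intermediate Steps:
A(s, x) = 4 + s
(f(2)*A(1/(-1), g(2)))*q(-1) = (2*(4 + 1/(-1)))*(6 - 1*(-1)) = (2*(4 - 1))*(6 + 1) = (2*3)*7 = 6*7 = 42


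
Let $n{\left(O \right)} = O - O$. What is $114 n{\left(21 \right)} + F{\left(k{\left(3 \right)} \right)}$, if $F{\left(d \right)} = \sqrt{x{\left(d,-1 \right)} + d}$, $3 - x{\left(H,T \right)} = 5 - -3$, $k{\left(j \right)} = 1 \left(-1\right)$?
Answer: $i \sqrt{6} \approx 2.4495 i$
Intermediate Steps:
$k{\left(j \right)} = -1$
$x{\left(H,T \right)} = -5$ ($x{\left(H,T \right)} = 3 - \left(5 - -3\right) = 3 - \left(5 + 3\right) = 3 - 8 = -5$)
$n{\left(O \right)} = 0$
$F{\left(d \right)} = \sqrt{-5 + d}$
$114 n{\left(21 \right)} + F{\left(k{\left(3 \right)} \right)} = 114 \cdot 0 + \sqrt{-5 - 1} = 0 + \sqrt{-6} = 0 + i \sqrt{6} = i \sqrt{6}$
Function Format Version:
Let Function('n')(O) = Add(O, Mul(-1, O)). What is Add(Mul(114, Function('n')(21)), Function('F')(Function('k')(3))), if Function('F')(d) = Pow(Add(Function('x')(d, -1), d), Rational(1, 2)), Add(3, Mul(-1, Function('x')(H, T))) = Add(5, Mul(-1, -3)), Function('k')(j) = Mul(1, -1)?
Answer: Mul(I, Pow(6, Rational(1, 2))) ≈ Mul(2.4495, I)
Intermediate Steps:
Function('k')(j) = -1
Function('x')(H, T) = -5 (Function('x')(H, T) = Add(3, Mul(-1, Add(5, Mul(-1, -3)))) = Add(3, Mul(-1, Add(5, 3))) = Add(3, Mul(-1, 8)) = Add(3, -8) = -5)
Function('n')(O) = 0
Function('F')(d) = Pow(Add(-5, d), Rational(1, 2))
Add(Mul(114, Function('n')(21)), Function('F')(Function('k')(3))) = Add(Mul(114, 0), Pow(Add(-5, -1), Rational(1, 2))) = Add(0, Pow(-6, Rational(1, 2))) = Add(0, Mul(I, Pow(6, Rational(1, 2)))) = Mul(I, Pow(6, Rational(1, 2)))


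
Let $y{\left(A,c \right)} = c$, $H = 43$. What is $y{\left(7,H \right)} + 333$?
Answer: $376$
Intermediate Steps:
$y{\left(7,H \right)} + 333 = 43 + 333 = 376$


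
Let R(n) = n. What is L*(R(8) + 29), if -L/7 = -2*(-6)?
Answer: -3108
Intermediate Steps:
L = -84 (L = -(-14)*(-6) = -7*12 = -84)
L*(R(8) + 29) = -84*(8 + 29) = -84*37 = -3108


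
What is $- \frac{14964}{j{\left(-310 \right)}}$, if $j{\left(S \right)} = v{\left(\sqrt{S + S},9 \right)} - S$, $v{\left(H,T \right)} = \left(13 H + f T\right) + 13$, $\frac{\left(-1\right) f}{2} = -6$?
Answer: $- \frac{2149828}{96847} + \frac{129688 i \sqrt{155}}{96847} \approx -22.198 + 16.672 i$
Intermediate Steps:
$f = 12$ ($f = \left(-2\right) \left(-6\right) = 12$)
$v{\left(H,T \right)} = 13 + 12 T + 13 H$ ($v{\left(H,T \right)} = \left(13 H + 12 T\right) + 13 = \left(12 T + 13 H\right) + 13 = 13 + 12 T + 13 H$)
$j{\left(S \right)} = 121 - S + 13 \sqrt{2} \sqrt{S}$ ($j{\left(S \right)} = \left(13 + 12 \cdot 9 + 13 \sqrt{S + S}\right) - S = \left(13 + 108 + 13 \sqrt{2 S}\right) - S = \left(13 + 108 + 13 \sqrt{2} \sqrt{S}\right) - S = \left(121 + 13 \sqrt{2} \sqrt{S}\right) - S = 121 - S + 13 \sqrt{2} \sqrt{S}$)
$- \frac{14964}{j{\left(-310 \right)}} = - \frac{14964}{121 - -310 + 13 \sqrt{2} \sqrt{-310}} = - \frac{14964}{121 + 310 + 13 \sqrt{2} i \sqrt{310}} = - \frac{14964}{121 + 310 + 26 i \sqrt{155}} = - \frac{14964}{431 + 26 i \sqrt{155}}$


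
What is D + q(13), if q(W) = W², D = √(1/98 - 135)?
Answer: 169 + I*√26458/14 ≈ 169.0 + 11.619*I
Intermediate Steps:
D = I*√26458/14 (D = √(1/98 - 135) = √(-13229/98) = I*√26458/14 ≈ 11.619*I)
D + q(13) = I*√26458/14 + 13² = I*√26458/14 + 169 = 169 + I*√26458/14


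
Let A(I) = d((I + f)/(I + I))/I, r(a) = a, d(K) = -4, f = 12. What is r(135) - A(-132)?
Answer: 4454/33 ≈ 134.97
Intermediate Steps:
A(I) = -4/I
r(135) - A(-132) = 135 - (-4)/(-132) = 135 - (-4)*(-1)/132 = 135 - 1*1/33 = 135 - 1/33 = 4454/33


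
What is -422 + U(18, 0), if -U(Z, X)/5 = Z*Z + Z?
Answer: -2132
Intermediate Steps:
U(Z, X) = -5*Z - 5*Z² (U(Z, X) = -5*(Z*Z + Z) = -5*(Z² + Z) = -5*(Z + Z²) = -5*Z - 5*Z²)
-422 + U(18, 0) = -422 - 5*18*(1 + 18) = -422 - 5*18*19 = -422 - 1710 = -2132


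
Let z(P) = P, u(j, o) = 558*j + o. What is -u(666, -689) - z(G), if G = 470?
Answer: -371409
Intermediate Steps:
u(j, o) = o + 558*j
-u(666, -689) - z(G) = -(-689 + 558*666) - 1*470 = -(-689 + 371628) - 470 = -1*370939 - 470 = -370939 - 470 = -371409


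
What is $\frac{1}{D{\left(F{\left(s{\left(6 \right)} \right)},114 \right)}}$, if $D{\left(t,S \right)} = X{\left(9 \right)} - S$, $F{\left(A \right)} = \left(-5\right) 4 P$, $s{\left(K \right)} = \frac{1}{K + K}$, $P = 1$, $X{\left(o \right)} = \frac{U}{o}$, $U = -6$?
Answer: $- \frac{3}{344} \approx -0.0087209$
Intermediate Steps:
$X{\left(o \right)} = - \frac{6}{o}$
$s{\left(K \right)} = \frac{1}{2 K}$
$F{\left(A \right)} = -20$ ($F{\left(A \right)} = \left(-5\right) 4 \cdot 1 = \left(-20\right) 1 = -20$)
$D{\left(t,S \right)} = - \frac{2}{3} - S$ ($D{\left(t,S \right)} = - \frac{6}{9} - S = \left(-6\right) \frac{1}{9} - S = - \frac{2}{3} - S$)
$\frac{1}{D{\left(F{\left(s{\left(6 \right)} \right)},114 \right)}} = \frac{1}{- \frac{2}{3} - 114} = \frac{1}{- \frac{344}{3}} = - \frac{3}{344}$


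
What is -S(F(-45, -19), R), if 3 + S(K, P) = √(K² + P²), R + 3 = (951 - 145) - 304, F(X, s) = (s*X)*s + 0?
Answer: 3 - √264149026 ≈ -16250.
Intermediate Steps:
F(X, s) = X*s² (F(X, s) = (X*s)*s + 0 = X*s² + 0 = X*s²)
R = 499 (R = -3 + ((951 - 145) - 304) = -3 + (806 - 304) = -3 + 502 = 499)
S(K, P) = -3 + √(K² + P²)
-S(F(-45, -19), R) = -(-3 + √((-45*(-19)²)² + 499²)) = -(-3 + √((-45*361)² + 249001)) = -(-3 + √((-16245)² + 249001)) = -(-3 + √(263900025 + 249001)) = -(-3 + √264149026) = 3 - √264149026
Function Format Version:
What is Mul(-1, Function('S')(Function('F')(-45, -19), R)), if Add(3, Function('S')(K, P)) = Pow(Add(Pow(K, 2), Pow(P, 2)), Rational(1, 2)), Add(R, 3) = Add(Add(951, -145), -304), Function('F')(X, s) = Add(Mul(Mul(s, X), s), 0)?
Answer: Add(3, Mul(-1, Pow(264149026, Rational(1, 2)))) ≈ -16250.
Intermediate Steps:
Function('F')(X, s) = Mul(X, Pow(s, 2)) (Function('F')(X, s) = Add(Mul(Mul(X, s), s), 0) = Add(Mul(X, Pow(s, 2)), 0) = Mul(X, Pow(s, 2)))
R = 499 (R = Add(-3, Add(Add(951, -145), -304)) = Add(-3, Add(806, -304)) = Add(-3, 502) = 499)
Function('S')(K, P) = Add(-3, Pow(Add(Pow(K, 2), Pow(P, 2)), Rational(1, 2)))
Mul(-1, Function('S')(Function('F')(-45, -19), R)) = Mul(-1, Add(-3, Pow(Add(Pow(Mul(-45, Pow(-19, 2)), 2), Pow(499, 2)), Rational(1, 2)))) = Mul(-1, Add(-3, Pow(Add(Pow(Mul(-45, 361), 2), 249001), Rational(1, 2)))) = Mul(-1, Add(-3, Pow(Add(Pow(-16245, 2), 249001), Rational(1, 2)))) = Mul(-1, Add(-3, Pow(Add(263900025, 249001), Rational(1, 2)))) = Mul(-1, Add(-3, Pow(264149026, Rational(1, 2)))) = Add(3, Mul(-1, Pow(264149026, Rational(1, 2))))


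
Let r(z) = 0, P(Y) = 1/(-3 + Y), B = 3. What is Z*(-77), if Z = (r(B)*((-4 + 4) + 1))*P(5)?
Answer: 0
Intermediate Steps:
Z = 0 (Z = (0*((-4 + 4) + 1))/(-3 + 5) = (0*(0 + 1))/2 = (0*1)*(1/2) = 0*(1/2) = 0)
Z*(-77) = 0*(-77) = 0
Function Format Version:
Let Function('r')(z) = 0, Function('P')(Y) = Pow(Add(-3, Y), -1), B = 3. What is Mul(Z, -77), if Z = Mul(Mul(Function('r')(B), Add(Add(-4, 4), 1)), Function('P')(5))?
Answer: 0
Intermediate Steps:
Z = 0 (Z = Mul(Mul(0, Add(Add(-4, 4), 1)), Pow(Add(-3, 5), -1)) = Mul(Mul(0, Add(0, 1)), Pow(2, -1)) = Mul(Mul(0, 1), Rational(1, 2)) = Mul(0, Rational(1, 2)) = 0)
Mul(Z, -77) = Mul(0, -77) = 0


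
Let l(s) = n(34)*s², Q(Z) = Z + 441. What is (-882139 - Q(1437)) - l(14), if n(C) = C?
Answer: -890681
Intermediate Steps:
Q(Z) = 441 + Z
l(s) = 34*s²
(-882139 - Q(1437)) - l(14) = (-882139 - (441 + 1437)) - 34*14² = (-882139 - 1*1878) - 34*196 = (-882139 - 1878) - 1*6664 = -884017 - 6664 = -890681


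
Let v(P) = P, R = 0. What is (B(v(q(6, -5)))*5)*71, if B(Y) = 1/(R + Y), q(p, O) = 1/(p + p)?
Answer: 4260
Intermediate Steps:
q(p, O) = 1/(2*p)
B(Y) = 1/Y (B(Y) = 1/(0 + Y) = 1/Y)
(B(v(q(6, -5)))*5)*71 = (5/((½)/6))*71 = (5/((½)*(⅙)))*71 = (5/(1/12))*71 = (12*5)*71 = 60*71 = 4260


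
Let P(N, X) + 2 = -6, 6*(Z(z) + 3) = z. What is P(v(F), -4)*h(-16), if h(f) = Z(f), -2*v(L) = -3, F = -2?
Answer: 136/3 ≈ 45.333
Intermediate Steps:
v(L) = 3/2 (v(L) = -½*(-3) = 3/2)
Z(z) = -3 + z/6
h(f) = -3 + f/6
P(N, X) = -8 (P(N, X) = -2 - 6 = -8)
P(v(F), -4)*h(-16) = -8*(-3 + (⅙)*(-16)) = -8*(-3 - 8/3) = -8*(-17/3) = 136/3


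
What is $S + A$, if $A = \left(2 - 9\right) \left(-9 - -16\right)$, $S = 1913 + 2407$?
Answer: $4271$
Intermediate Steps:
$S = 4320$
$A = -49$ ($A = - 7 \left(-9 + 16\right) = \left(-7\right) 7 = -49$)
$S + A = 4320 - 49 = 4271$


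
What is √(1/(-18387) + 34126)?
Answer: √142436770747/2043 ≈ 184.73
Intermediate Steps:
√(1/(-18387) + 34126) = √(-1/18387 + 34126) = √(627474761/18387) = √142436770747/2043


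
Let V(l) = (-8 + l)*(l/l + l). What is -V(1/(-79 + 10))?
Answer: 37604/4761 ≈ 7.8983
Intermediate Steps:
V(l) = (1 + l)*(-8 + l) (V(l) = (-8 + l)*(1 + l) = (1 + l)*(-8 + l))
-V(1/(-79 + 10)) = -(-8 + (1/(-79 + 10))² - 7/(-79 + 10)) = -(-8 + (1/(-69))² - 7/(-69)) = -(-8 + (-1/69)² - 7*(-1/69)) = -(-8 + 1/4761 + 7/69) = -1*(-37604/4761) = 37604/4761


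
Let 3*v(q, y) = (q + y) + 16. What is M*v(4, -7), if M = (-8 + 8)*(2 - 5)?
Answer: 0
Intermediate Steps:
v(q, y) = 16/3 + q/3 + y/3 (v(q, y) = ((q + y) + 16)/3 = (16 + q + y)/3 = 16/3 + q/3 + y/3)
M = 0 (M = 0*(-3) = 0)
M*v(4, -7) = 0*(16/3 + (1/3)*4 + (1/3)*(-7)) = 0*(16/3 + 4/3 - 7/3) = 0*(13/3) = 0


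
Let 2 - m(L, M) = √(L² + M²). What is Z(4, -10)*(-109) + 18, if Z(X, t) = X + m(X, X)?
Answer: -636 + 436*√2 ≈ -19.403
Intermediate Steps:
m(L, M) = 2 - √(L² + M²)
Z(X, t) = 2 + X - √2*√(X²) (Z(X, t) = X + (2 - √(X² + X²)) = X + (2 - √(2*X²)) = X + (2 - √2*√(X²)) = 2 + X - √2*√(X²))
Z(4, -10)*(-109) + 18 = (2 + 4 - √2*√(4²))*(-109) + 18 = (2 + 4 - √2*√16)*(-109) + 18 = (2 + 4 - 1*√2*4)*(-109) + 18 = (2 + 4 - 4*√2)*(-109) + 18 = (6 - 4*√2)*(-109) + 18 = (-654 + 436*√2) + 18 = -636 + 436*√2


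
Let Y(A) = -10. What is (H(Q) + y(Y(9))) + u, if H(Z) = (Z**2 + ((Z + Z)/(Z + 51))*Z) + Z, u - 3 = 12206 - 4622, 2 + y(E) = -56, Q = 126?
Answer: 1398913/59 ≈ 23710.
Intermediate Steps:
y(E) = -58 (y(E) = -2 - 56 = -58)
u = 7587 (u = 3 + (12206 - 4622) = 3 + 7584 = 7587)
H(Z) = Z + Z**2 + 2*Z**2/(51 + Z) (H(Z) = (Z**2 + ((2*Z)/(51 + Z))*Z) + Z = (Z**2 + (2*Z/(51 + Z))*Z) + Z = (Z**2 + 2*Z**2/(51 + Z)) + Z = Z + Z**2 + 2*Z**2/(51 + Z))
(H(Q) + y(Y(9))) + u = (126*(51 + 126**2 + 54*126)/(51 + 126) - 58) + 7587 = (126*(51 + 15876 + 6804)/177 - 58) + 7587 = (126*(1/177)*22731 - 58) + 7587 = (954702/59 - 58) + 7587 = 951280/59 + 7587 = 1398913/59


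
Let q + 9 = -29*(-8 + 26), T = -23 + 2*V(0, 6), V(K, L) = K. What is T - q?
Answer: 508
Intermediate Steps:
T = -23 (T = -23 + 2*0 = -23 + 0 = -23)
q = -531 (q = -9 - 29*(-8 + 26) = -9 - 29*18 = -9 - 522 = -531)
T - q = -23 - 1*(-531) = -23 + 531 = 508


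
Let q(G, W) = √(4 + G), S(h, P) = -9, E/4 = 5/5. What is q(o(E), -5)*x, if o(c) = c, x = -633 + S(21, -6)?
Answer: -1284*√2 ≈ -1815.8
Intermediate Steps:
E = 4 (E = 4*(5/5) = 4*(5*(⅕)) = 4*1 = 4)
x = -642 (x = -633 - 9 = -642)
q(o(E), -5)*x = √(4 + 4)*(-642) = √8*(-642) = (2*√2)*(-642) = -1284*√2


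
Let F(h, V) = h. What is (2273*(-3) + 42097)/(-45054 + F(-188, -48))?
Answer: -17639/22621 ≈ -0.77976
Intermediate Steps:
(2273*(-3) + 42097)/(-45054 + F(-188, -48)) = (2273*(-3) + 42097)/(-45054 - 188) = (-6819 + 42097)/(-45242) = 35278*(-1/45242) = -17639/22621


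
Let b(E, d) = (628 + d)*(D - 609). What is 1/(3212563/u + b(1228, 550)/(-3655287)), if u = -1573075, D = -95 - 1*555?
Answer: -5750040597525/9409809091931 ≈ -0.61107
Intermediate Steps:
D = -650 (D = -95 - 555 = -650)
b(E, d) = -790652 - 1259*d (b(E, d) = (628 + d)*(-650 - 609) = (628 + d)*(-1259) = -790652 - 1259*d)
1/(3212563/u + b(1228, 550)/(-3655287)) = 1/(3212563/(-1573075) + (-790652 - 1259*550)/(-3655287)) = 1/(3212563*(-1/1573075) + (-790652 - 692450)*(-1/3655287)) = 1/(-3212563/1573075 - 1483102*(-1/3655287)) = 1/(-3212563/1573075 + 1483102/3655287) = 1/(-9409809091931/5750040597525) = -5750040597525/9409809091931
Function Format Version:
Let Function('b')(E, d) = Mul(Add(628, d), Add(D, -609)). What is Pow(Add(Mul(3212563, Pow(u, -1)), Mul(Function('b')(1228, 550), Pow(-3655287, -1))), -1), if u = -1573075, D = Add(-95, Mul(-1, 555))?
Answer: Rational(-5750040597525, 9409809091931) ≈ -0.61107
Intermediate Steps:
D = -650 (D = Add(-95, -555) = -650)
Function('b')(E, d) = Add(-790652, Mul(-1259, d)) (Function('b')(E, d) = Mul(Add(628, d), Add(-650, -609)) = Mul(Add(628, d), -1259) = Add(-790652, Mul(-1259, d)))
Pow(Add(Mul(3212563, Pow(u, -1)), Mul(Function('b')(1228, 550), Pow(-3655287, -1))), -1) = Pow(Add(Mul(3212563, Pow(-1573075, -1)), Mul(Add(-790652, Mul(-1259, 550)), Pow(-3655287, -1))), -1) = Pow(Add(Mul(3212563, Rational(-1, 1573075)), Mul(Add(-790652, -692450), Rational(-1, 3655287))), -1) = Pow(Add(Rational(-3212563, 1573075), Mul(-1483102, Rational(-1, 3655287))), -1) = Pow(Add(Rational(-3212563, 1573075), Rational(1483102, 3655287)), -1) = Pow(Rational(-9409809091931, 5750040597525), -1) = Rational(-5750040597525, 9409809091931)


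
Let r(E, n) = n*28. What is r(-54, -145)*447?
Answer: -1814820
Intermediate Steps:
r(E, n) = 28*n
r(-54, -145)*447 = (28*(-145))*447 = -4060*447 = -1814820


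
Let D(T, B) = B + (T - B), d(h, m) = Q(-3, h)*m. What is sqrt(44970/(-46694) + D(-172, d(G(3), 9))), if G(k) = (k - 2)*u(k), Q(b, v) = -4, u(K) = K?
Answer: I*sqrt(94279131643)/23347 ≈ 13.152*I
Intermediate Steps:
G(k) = k*(-2 + k) (G(k) = (k - 2)*k = (-2 + k)*k = k*(-2 + k))
d(h, m) = -4*m
D(T, B) = T
sqrt(44970/(-46694) + D(-172, d(G(3), 9))) = sqrt(44970/(-46694) - 172) = sqrt(44970*(-1/46694) - 172) = sqrt(-22485/23347 - 172) = sqrt(-4038169/23347) = I*sqrt(94279131643)/23347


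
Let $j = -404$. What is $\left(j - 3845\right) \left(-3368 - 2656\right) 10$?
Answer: $255959760$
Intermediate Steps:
$\left(j - 3845\right) \left(-3368 - 2656\right) 10 = \left(-404 - 3845\right) \left(-3368 - 2656\right) 10 = \left(-4249\right) \left(-6024\right) 10 = 25595976 \cdot 10 = 255959760$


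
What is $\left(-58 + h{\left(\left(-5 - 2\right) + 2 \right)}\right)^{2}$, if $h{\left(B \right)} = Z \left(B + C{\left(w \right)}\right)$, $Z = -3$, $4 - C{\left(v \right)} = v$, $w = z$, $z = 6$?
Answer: $1369$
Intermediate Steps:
$w = 6$
$C{\left(v \right)} = 4 - v$
$h{\left(B \right)} = 6 - 3 B$ ($h{\left(B \right)} = - 3 \left(B + \left(4 - 6\right)\right) = - 3 \left(B - 2\right) = - 3 \left(-2 + B\right) = 6 - 3 B$)
$\left(-58 + h{\left(\left(-5 - 2\right) + 2 \right)}\right)^{2} = \left(-58 - \left(-6 + 3 \left(\left(-5 - 2\right) + 2\right)\right)\right)^{2} = \left(-58 - \left(-6 + 3 \left(-7 + 2\right)\right)\right)^{2} = \left(-58 + \left(6 - -15\right)\right)^{2} = \left(-58 + \left(6 + 15\right)\right)^{2} = \left(-58 + 21\right)^{2} = \left(-37\right)^{2} = 1369$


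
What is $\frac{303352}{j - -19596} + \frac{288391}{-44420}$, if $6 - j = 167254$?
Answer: $- \frac{14014100943}{1639675460} \approx -8.5469$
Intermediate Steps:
$j = -167248$ ($j = 6 - 167254 = -167248$)
$\frac{303352}{j - -19596} + \frac{288391}{-44420} = \frac{303352}{-167248 - -19596} + \frac{288391}{-44420} = \frac{303352}{-167248 + 19596} + 288391 \left(- \frac{1}{44420}\right) = \frac{303352}{-147652} - \frac{288391}{44420} = 303352 \left(- \frac{1}{147652}\right) - \frac{288391}{44420} = - \frac{75838}{36913} - \frac{288391}{44420} = - \frac{14014100943}{1639675460}$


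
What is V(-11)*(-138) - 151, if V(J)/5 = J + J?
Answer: 15029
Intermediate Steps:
V(J) = 10*J (V(J) = 5*(J + J) = 5*(2*J) = 10*J)
V(-11)*(-138) - 151 = (10*(-11))*(-138) - 151 = -110*(-138) - 151 = 15180 - 151 = 15029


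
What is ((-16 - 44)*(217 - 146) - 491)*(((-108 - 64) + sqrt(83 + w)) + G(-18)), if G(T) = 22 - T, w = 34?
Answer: 627132 - 14253*sqrt(13) ≈ 5.7574e+5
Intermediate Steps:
((-16 - 44)*(217 - 146) - 491)*(((-108 - 64) + sqrt(83 + w)) + G(-18)) = ((-16 - 44)*(217 - 146) - 491)*(((-108 - 64) + sqrt(83 + 34)) + (22 - 1*(-18))) = (-60*71 - 491)*((-172 + sqrt(117)) + (22 + 18)) = (-4260 - 491)*((-172 + 3*sqrt(13)) + 40) = -4751*(-132 + 3*sqrt(13)) = 627132 - 14253*sqrt(13)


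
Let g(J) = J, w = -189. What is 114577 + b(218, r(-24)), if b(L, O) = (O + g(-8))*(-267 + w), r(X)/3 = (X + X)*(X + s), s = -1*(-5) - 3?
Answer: -1326383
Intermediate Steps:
s = 2 (s = 5 - 3 = 2)
r(X) = 6*X*(2 + X) (r(X) = 3*((X + X)*(X + 2)) = 3*((2*X)*(2 + X)) = 3*(2*X*(2 + X)) = 6*X*(2 + X))
b(L, O) = 3648 - 456*O (b(L, O) = (O - 8)*(-267 - 189) = (-8 + O)*(-456) = 3648 - 456*O)
114577 + b(218, r(-24)) = 114577 + (3648 - 2736*(-24)*(2 - 24)) = 114577 + (3648 - 2736*(-24)*(-22)) = 114577 + (3648 - 456*3168) = 114577 + (3648 - 1444608) = 114577 - 1440960 = -1326383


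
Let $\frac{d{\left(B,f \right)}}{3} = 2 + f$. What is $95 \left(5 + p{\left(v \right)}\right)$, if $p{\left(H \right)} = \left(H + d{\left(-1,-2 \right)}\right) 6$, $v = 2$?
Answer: $1615$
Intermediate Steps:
$d{\left(B,f \right)} = 6 + 3 f$ ($d{\left(B,f \right)} = 3 \left(2 + f\right) = 6 + 3 f$)
$p{\left(H \right)} = 6 H$ ($p{\left(H \right)} = \left(H + \left(6 + 3 \left(-2\right)\right)\right) 6 = \left(H + \left(6 - 6\right)\right) 6 = \left(H + 0\right) 6 = H 6 = 6 H$)
$95 \left(5 + p{\left(v \right)}\right) = 95 \left(5 + 6 \cdot 2\right) = 95 \left(5 + 12\right) = 95 \cdot 17 = 1615$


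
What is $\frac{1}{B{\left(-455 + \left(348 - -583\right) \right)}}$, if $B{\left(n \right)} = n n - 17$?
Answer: $\frac{1}{226559} \approx 4.4139 \cdot 10^{-6}$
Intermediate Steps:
$B{\left(n \right)} = -17 + n^{2}$ ($B{\left(n \right)} = n^{2} - 17 = -17 + n^{2}$)
$\frac{1}{B{\left(-455 + \left(348 - -583\right) \right)}} = \frac{1}{-17 + \left(-455 + \left(348 - -583\right)\right)^{2}} = \frac{1}{-17 + \left(-455 + \left(348 + 583\right)\right)^{2}} = \frac{1}{-17 + \left(-455 + 931\right)^{2}} = \frac{1}{-17 + 476^{2}} = \frac{1}{-17 + 226576} = \frac{1}{226559}$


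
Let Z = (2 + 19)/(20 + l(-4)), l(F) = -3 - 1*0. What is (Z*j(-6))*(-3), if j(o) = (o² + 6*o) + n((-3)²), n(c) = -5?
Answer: 315/17 ≈ 18.529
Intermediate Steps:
l(F) = -3 (l(F) = -3 + 0 = -3)
j(o) = -5 + o² + 6*o (j(o) = (o² + 6*o) - 5 = -5 + o² + 6*o)
Z = 21/17 (Z = (2 + 19)/(20 - 3) = 21/17 ≈ 1.2353)
(Z*j(-6))*(-3) = (21*(-5 + (-6)² + 6*(-6))/17)*(-3) = (21*(-5 + 36 - 36)/17)*(-3) = ((21/17)*(-5))*(-3) = -105/17*(-3) = 315/17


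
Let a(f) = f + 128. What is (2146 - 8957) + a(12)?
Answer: -6671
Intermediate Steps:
a(f) = 128 + f
(2146 - 8957) + a(12) = (2146 - 8957) + (128 + 12) = -6811 + 140 = -6671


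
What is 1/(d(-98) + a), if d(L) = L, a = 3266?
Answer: 1/3168 ≈ 0.00031566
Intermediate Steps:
1/(d(-98) + a) = 1/(-98 + 3266) = 1/3168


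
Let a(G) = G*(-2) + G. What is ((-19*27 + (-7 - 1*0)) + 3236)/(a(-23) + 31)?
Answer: 1358/27 ≈ 50.296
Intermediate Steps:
a(G) = -G (a(G) = -2*G + G = -G)
((-19*27 + (-7 - 1*0)) + 3236)/(a(-23) + 31) = ((-19*27 + (-7 - 1*0)) + 3236)/(-1*(-23) + 31) = ((-513 + (-7 + 0)) + 3236)/(23 + 31) = ((-513 - 7) + 3236)/54 = (-520 + 3236)*(1/54) = 2716*(1/54) = 1358/27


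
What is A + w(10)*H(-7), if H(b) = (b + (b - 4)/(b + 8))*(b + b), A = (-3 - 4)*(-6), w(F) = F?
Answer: 2562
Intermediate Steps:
A = 42 (A = -7*(-6) = 42)
H(b) = 2*b*(b + (-4 + b)/(8 + b)) (H(b) = (b + (-4 + b)/(8 + b))*(2*b) = 2*b*(b + (-4 + b)/(8 + b)))
A + w(10)*H(-7) = 42 + 10*(2*(-7)*(-4 + (-7)² + 9*(-7))/(8 - 7)) = 42 + 10*(2*(-7)*(-4 + 49 - 63)/1) = 42 + 10*(2*(-7)*1*(-18)) = 42 + 10*252 = 42 + 2520 = 2562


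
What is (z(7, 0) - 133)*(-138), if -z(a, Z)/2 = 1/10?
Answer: 91908/5 ≈ 18382.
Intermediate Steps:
z(a, Z) = -1/5 (z(a, Z) = -2/10 = -2*1/10 = -1/5)
(z(7, 0) - 133)*(-138) = (-1/5 - 133)*(-138) = -666/5*(-138) = 91908/5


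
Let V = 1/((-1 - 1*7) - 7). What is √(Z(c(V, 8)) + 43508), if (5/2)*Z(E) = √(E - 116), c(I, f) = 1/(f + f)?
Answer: √(4350800 + 10*I*√1855)/10 ≈ 208.59 + 0.010324*I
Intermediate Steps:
V = -1/15 (V = 1/((-1 - 7) - 7) = 1/(-8 - 7) = 1/(-15) = -1/15 ≈ -0.066667)
c(I, f) = 1/(2*f)
Z(E) = 2*√(-116 + E)/5 (Z(E) = 2*√(E - 116)/5 = 2*√(-116 + E)/5)
√(Z(c(V, 8)) + 43508) = √(2*√(-116 + (½)/8)/5 + 43508) = √(2*√(-116 + (½)*(⅛))/5 + 43508) = √(2*√(-116 + 1/16)/5 + 43508) = √(2*√(-1855/16)/5 + 43508) = √(2*(I*√1855/4)/5 + 43508) = √(I*√1855/10 + 43508) = √(43508 + I*√1855/10)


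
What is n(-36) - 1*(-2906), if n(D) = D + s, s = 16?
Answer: 2886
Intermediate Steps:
n(D) = 16 + D (n(D) = D + 16 = 16 + D)
n(-36) - 1*(-2906) = (16 - 36) - 1*(-2906) = -20 + 2906 = 2886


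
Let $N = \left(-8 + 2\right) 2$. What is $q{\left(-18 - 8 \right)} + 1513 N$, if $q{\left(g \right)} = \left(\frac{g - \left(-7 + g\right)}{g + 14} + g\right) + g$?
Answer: $- \frac{218503}{12} \approx -18209.0$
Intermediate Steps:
$N = -12$ ($N = \left(-6\right) 2 = -12$)
$q{\left(g \right)} = 2 g + \frac{7}{14 + g}$ ($q{\left(g \right)} = \left(\frac{g - \left(-7 + g\right)}{14 + g} + g\right) + g = \left(\frac{7}{14 + g} + g\right) + g = \left(g + \frac{7}{14 + g}\right) + g = 2 g + \frac{7}{14 + g}$)
$q{\left(-18 - 8 \right)} + 1513 N = \frac{7 + 2 \left(-18 - 8\right)^{2} + 28 \left(-18 - 8\right)}{14 - 26} + 1513 \left(-12\right) = \frac{7 + 2 \left(-26\right)^{2} + 28 \left(-26\right)}{14 - 26} - 18156 = \frac{7 + 2 \cdot 676 - 728}{-12} - 18156 = - \frac{7 + 1352 - 728}{12} - 18156 = \left(- \frac{1}{12}\right) 631 - 18156 = - \frac{631}{12} - 18156 = - \frac{218503}{12}$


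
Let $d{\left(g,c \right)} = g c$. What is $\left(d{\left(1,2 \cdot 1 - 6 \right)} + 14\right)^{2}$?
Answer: $100$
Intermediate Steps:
$d{\left(g,c \right)} = c g$
$\left(d{\left(1,2 \cdot 1 - 6 \right)} + 14\right)^{2} = \left(\left(2 \cdot 1 - 6\right) 1 + 14\right)^{2} = \left(\left(2 - 6\right) 1 + 14\right)^{2} = \left(\left(-4\right) 1 + 14\right)^{2} = \left(-4 + 14\right)^{2} = 10^{2} = 100$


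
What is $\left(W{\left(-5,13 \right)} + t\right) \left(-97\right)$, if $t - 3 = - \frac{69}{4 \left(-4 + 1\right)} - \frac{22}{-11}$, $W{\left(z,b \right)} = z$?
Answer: $- \frac{2231}{4} \approx -557.75$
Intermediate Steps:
$t = \frac{43}{4}$ ($t = 3 - \left(-2 + 69 \frac{1}{4 \left(-4 + 1\right)}\right) = 3 - \left(-2 + \frac{69}{4 \left(-3\right)}\right) = 3 - \left(-2 + \frac{69}{-12}\right) = 3 + \left(\left(-69\right) \left(- \frac{1}{12}\right) + 2\right) = 3 + \left(\frac{23}{4} + 2\right) = 3 + \frac{31}{4} = \frac{43}{4} \approx 10.75$)
$\left(W{\left(-5,13 \right)} + t\right) \left(-97\right) = \left(-5 + \frac{43}{4}\right) \left(-97\right) = \frac{23}{4} \left(-97\right) = - \frac{2231}{4}$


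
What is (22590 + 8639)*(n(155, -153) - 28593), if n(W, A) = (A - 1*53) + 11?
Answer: -899020452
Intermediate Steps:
n(W, A) = -42 + A (n(W, A) = (A - 53) + 11 = (-53 + A) + 11 = -42 + A)
(22590 + 8639)*(n(155, -153) - 28593) = (22590 + 8639)*((-42 - 153) - 28593) = 31229*(-195 - 28593) = 31229*(-28788) = -899020452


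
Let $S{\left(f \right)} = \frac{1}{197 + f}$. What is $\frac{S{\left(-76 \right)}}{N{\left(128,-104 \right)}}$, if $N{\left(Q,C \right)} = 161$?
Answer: $\frac{1}{19481} \approx 5.1332 \cdot 10^{-5}$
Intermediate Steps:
$\frac{S{\left(-76 \right)}}{N{\left(128,-104 \right)}} = \frac{1}{\left(197 - 76\right) 161} = \frac{1}{121} \cdot \frac{1}{161} = \frac{1}{19481}$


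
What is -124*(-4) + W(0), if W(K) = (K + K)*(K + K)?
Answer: 496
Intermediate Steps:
W(K) = 4*K² (W(K) = (2*K)*(2*K) = 4*K²)
-124*(-4) + W(0) = -124*(-4) + 4*0² = 496 + 4*0 = 496 + 0 = 496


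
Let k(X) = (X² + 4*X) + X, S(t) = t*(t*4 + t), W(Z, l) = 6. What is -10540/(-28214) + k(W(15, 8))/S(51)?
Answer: 23155804/61153845 ≈ 0.37865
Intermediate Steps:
S(t) = 5*t² (S(t) = t*(4*t + t) = t*(5*t) = 5*t²)
k(X) = X² + 5*X
-10540/(-28214) + k(W(15, 8))/S(51) = -10540/(-28214) + (6*(5 + 6))/((5*51²)) = -10540*(-1/28214) + (6*11)/((5*2601)) = 5270/14107 + 66/13005 = 5270/14107 + 66*(1/13005) = 5270/14107 + 22/4335 = 23155804/61153845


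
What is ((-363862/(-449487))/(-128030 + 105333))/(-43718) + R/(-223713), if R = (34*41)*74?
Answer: -852013766419447739/1847750553183753519 ≈ -0.46111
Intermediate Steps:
R = 103156 (R = 1394*74 = 103156)
((-363862/(-449487))/(-128030 + 105333))/(-43718) + R/(-223713) = ((-363862/(-449487))/(-128030 + 105333))/(-43718) + 103156/(-223713) = (-363862*(-1/449487)/(-22697))*(-1/43718) + 103156*(-1/223713) = ((363862/449487)*(-1/22697))*(-1/43718) - 103156/223713 = -363862/10202006439*(-1/43718) - 103156/223713 = 181931/223005658750101 - 103156/223713 = -852013766419447739/1847750553183753519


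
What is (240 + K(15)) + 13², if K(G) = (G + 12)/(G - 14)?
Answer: 436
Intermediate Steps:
K(G) = (12 + G)/(-14 + G)
(240 + K(15)) + 13² = (240 + (12 + 15)/(-14 + 15)) + 13² = (240 + 27/1) + 169 = (240 + 1*27) + 169 = (240 + 27) + 169 = 267 + 169 = 436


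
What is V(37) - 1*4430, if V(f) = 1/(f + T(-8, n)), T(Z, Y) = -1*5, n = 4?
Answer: -141759/32 ≈ -4430.0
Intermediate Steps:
T(Z, Y) = -5
V(f) = 1/(-5 + f) (V(f) = 1/(f - 5) = 1/(-5 + f))
V(37) - 1*4430 = 1/(-5 + 37) - 1*4430 = 1/32 - 4430 = -141759/32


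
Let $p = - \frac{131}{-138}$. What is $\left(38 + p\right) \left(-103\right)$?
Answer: $- \frac{553625}{138} \approx -4011.8$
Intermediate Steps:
$p = \frac{131}{138}$ ($p = \left(-131\right) \left(- \frac{1}{138}\right) = \frac{131}{138} \approx 0.94928$)
$\left(38 + p\right) \left(-103\right) = \left(38 + \frac{131}{138}\right) \left(-103\right) = \frac{5375}{138} \left(-103\right) = - \frac{553625}{138}$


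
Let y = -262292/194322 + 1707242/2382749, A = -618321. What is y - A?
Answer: 143147518501805677/231510275589 ≈ 6.1832e+5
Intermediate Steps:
y = -146610660392/231510275589 (y = -262292*1/194322 + 1707242*(1/2382749) = -131146/97161 + 1707242/2382749 = -146610660392/231510275589 ≈ -0.63328)
y - A = -146610660392/231510275589 - 1*(-618321) = -146610660392/231510275589 + 618321 = 143147518501805677/231510275589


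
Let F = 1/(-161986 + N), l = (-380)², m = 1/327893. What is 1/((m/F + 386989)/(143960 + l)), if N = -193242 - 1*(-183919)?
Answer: 23637806370/31722703217 ≈ 0.74514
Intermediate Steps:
N = -9323 (N = -193242 + 183919 = -9323)
m = 1/327893 ≈ 3.0498e-6
l = 144400
F = -1/171309 (F = 1/(-161986 - 9323) = 1/(-171309) = -1/171309 ≈ -5.8374e-6)
1/((m/F + 386989)/(143960 + l)) = 1/((1/(327893*(-1/171309)) + 386989)/(143960 + 144400)) = 1/(((1/327893)*(-171309) + 386989)/288360) = 1/((-171309/327893 + 386989)*(1/288360)) = 1/((126890812868/327893)*(1/288360)) = 1/(31722703217/23637806370) = 23637806370/31722703217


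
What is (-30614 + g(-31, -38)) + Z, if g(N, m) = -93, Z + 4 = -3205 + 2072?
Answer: -31844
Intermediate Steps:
Z = -1137 (Z = -4 + (-3205 + 2072) = -4 - 1133 = -1137)
(-30614 + g(-31, -38)) + Z = (-30614 - 93) - 1137 = -30707 - 1137 = -31844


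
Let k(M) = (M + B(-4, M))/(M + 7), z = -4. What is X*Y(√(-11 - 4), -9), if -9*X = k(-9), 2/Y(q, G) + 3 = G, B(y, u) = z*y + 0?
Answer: -7/108 ≈ -0.064815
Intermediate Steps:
B(y, u) = -4*y (B(y, u) = -4*y + 0 = -4*y)
Y(q, G) = 2/(-3 + G)
k(M) = (16 + M)/(7 + M) (k(M) = (M - 4*(-4))/(M + 7) = (M + 16)/(7 + M) = (16 + M)/(7 + M))
X = 7/18 (X = -(16 - 9)/(9*(7 - 9)) = -7/(9*(-2)) = -(-1)*7/18 = -⅑*(-7/2) = 7/18 ≈ 0.38889)
X*Y(√(-11 - 4), -9) = 7*(2/(-3 - 9))/18 = 7*(2/(-12))/18 = 7*(2*(-1/12))/18 = (7/18)*(-⅙) = -7/108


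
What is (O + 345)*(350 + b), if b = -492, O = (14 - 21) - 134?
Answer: -28968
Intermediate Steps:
O = -141 (O = -7 - 134 = -141)
(O + 345)*(350 + b) = (-141 + 345)*(350 - 492) = 204*(-142) = -28968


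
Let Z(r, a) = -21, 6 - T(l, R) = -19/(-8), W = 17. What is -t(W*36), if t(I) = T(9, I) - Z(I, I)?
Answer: -197/8 ≈ -24.625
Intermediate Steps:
T(l, R) = 29/8 (T(l, R) = 6 - (-19)/(-8) = 6 - (-19)*(-1)/8 = 6 - 1*19/8 = 6 - 19/8 = 29/8)
t(I) = 197/8 (t(I) = 29/8 - 1*(-21) = 29/8 + 21 = 197/8)
-t(W*36) = -1*197/8 = -197/8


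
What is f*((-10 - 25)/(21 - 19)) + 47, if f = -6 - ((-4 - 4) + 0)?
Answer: 12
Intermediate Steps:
f = 2 (f = -6 - (-8 + 0) = -6 - 1*(-8) = -6 + 8 = 2)
f*((-10 - 25)/(21 - 19)) + 47 = 2*((-10 - 25)/(21 - 19)) + 47 = 2*(-35/2) + 47 = -35 + 47 = 12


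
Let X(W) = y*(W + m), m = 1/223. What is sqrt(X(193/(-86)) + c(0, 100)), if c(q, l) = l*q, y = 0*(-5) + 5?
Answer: I*sqrt(4118763170)/19178 ≈ 3.3464*I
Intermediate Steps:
m = 1/223 ≈ 0.0044843
y = 5 (y = 0 + 5 = 5)
X(W) = 5/223 + 5*W (X(W) = 5*(W + 1/223) = 5*(1/223 + W) = 5/223 + 5*W)
sqrt(X(193/(-86)) + c(0, 100)) = sqrt((5/223 + 5*(193/(-86))) + 100*0) = sqrt((5/223 + 5*(193*(-1/86))) + 0) = sqrt((5/223 + 5*(-193/86)) + 0) = sqrt((5/223 - 965/86) + 0) = sqrt(-214765/19178 + 0) = sqrt(-214765/19178) = I*sqrt(4118763170)/19178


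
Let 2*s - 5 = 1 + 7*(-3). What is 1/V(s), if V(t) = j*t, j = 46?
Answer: -1/345 ≈ -0.0028986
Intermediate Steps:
s = -15/2 (s = 5/2 + (1 + 7*(-3))/2 = 5/2 + (1 - 21)/2 = 5/2 + (½)*(-20) = 5/2 - 10 = -15/2 ≈ -7.5000)
V(t) = 46*t
1/V(s) = 1/(46*(-15/2)) = 1/(-345) = -1/345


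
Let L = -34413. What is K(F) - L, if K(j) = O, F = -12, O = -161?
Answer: 34252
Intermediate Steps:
K(j) = -161
K(F) - L = -161 - 1*(-34413) = -161 + 34413 = 34252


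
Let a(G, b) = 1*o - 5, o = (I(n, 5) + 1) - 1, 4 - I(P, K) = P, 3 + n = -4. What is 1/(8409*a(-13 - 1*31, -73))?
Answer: 1/50454 ≈ 1.9820e-5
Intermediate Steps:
n = -7 (n = -3 - 4 = -7)
I(P, K) = 4 - P
o = 11 (o = ((4 - 1*(-7)) + 1) - 1 = ((4 + 7) + 1) - 1 = (11 + 1) - 1 = 12 - 1 = 11)
a(G, b) = 6 (a(G, b) = 1*11 - 5 = 11 - 5 = 6)
1/(8409*a(-13 - 1*31, -73)) = 1/(8409*6) = (1/8409)*(⅙) = 1/50454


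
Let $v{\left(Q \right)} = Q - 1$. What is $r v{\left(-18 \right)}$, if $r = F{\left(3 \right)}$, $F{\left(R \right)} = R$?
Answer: $-57$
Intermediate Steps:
$v{\left(Q \right)} = -1 + Q$ ($v{\left(Q \right)} = Q - 1 = -1 + Q$)
$r = 3$
$r v{\left(-18 \right)} = 3 \left(-1 - 18\right) = 3 \left(-19\right) = -57$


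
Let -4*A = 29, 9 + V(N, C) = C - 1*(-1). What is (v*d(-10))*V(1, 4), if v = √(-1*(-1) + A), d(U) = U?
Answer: 100*I ≈ 100.0*I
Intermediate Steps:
V(N, C) = -8 + C (V(N, C) = -9 + (C - 1*(-1)) = -9 + (C + 1) = -9 + (1 + C) = -8 + C)
A = -29/4 (A = -¼*29 = -29/4 ≈ -7.2500)
v = 5*I/2 (v = √(-1*(-1) - 29/4) = √(1 - 29/4) = √(-25/4) = 5*I/2 ≈ 2.5*I)
(v*d(-10))*V(1, 4) = ((5*I/2)*(-10))*(-8 + 4) = -25*I*(-4) = 100*I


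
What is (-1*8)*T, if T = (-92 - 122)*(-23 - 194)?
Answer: -371504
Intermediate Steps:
T = 46438 (T = -214*(-217) = 46438)
(-1*8)*T = -1*8*46438 = -8*46438 = -371504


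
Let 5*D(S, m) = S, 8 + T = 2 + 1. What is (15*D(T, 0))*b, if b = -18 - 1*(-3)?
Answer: 225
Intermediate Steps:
T = -5 (T = -8 + (2 + 1) = -8 + 3 = -5)
b = -15 (b = -18 + 3 = -15)
D(S, m) = S/5
(15*D(T, 0))*b = (15*((⅕)*(-5)))*(-15) = (15*(-1))*(-15) = -15*(-15) = 225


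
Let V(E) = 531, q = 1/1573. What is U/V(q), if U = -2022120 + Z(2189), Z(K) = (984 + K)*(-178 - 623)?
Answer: -507077/59 ≈ -8594.5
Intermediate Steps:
Z(K) = -788184 - 801*K (Z(K) = (984 + K)*(-801) = -788184 - 801*K)
q = 1/1573 ≈ 0.00063573
U = -4563693 (U = -2022120 + (-788184 - 801*2189) = -2022120 + (-788184 - 1753389) = -2022120 - 2541573 = -4563693)
U/V(q) = -4563693/531 = -4563693*1/531 = -507077/59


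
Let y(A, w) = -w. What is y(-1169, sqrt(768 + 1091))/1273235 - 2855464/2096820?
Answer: -713866/524205 - 13*sqrt(11)/1273235 ≈ -1.3618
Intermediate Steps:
y(-1169, sqrt(768 + 1091))/1273235 - 2855464/2096820 = -sqrt(768 + 1091)/1273235 - 2855464/2096820 = -sqrt(1859)*(1/1273235) - 2855464*1/2096820 = -13*sqrt(11)*(1/1273235) - 713866/524205 = -13*sqrt(11)/1273235 - 713866/524205 = -713866/524205 - 13*sqrt(11)/1273235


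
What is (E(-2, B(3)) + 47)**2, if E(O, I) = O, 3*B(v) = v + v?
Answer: 2025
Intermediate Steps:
B(v) = 2*v/3 (B(v) = (v + v)/3 = (2*v)/3 = 2*v/3)
(E(-2, B(3)) + 47)**2 = (-2 + 47)**2 = 45**2 = 2025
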